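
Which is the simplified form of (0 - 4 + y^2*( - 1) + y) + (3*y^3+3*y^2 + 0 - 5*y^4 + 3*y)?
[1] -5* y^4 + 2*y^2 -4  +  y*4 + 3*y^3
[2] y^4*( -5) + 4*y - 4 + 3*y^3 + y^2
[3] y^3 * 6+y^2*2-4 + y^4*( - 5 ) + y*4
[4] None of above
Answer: 1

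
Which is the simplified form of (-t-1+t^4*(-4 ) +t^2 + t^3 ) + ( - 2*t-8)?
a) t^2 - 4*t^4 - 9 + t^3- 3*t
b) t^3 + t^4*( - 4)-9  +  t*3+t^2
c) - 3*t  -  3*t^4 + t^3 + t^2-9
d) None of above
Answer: a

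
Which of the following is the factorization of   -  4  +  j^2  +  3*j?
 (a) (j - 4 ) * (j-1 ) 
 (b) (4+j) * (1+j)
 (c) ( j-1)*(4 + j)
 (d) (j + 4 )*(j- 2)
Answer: c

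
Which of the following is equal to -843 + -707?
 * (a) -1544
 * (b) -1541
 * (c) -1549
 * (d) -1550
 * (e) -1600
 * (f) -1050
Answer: d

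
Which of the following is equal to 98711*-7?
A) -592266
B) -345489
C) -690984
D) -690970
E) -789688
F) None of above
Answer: F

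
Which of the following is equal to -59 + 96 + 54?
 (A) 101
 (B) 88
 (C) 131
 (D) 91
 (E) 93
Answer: D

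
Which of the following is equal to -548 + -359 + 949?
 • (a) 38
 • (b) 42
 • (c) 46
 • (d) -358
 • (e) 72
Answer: b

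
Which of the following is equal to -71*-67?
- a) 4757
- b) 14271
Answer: a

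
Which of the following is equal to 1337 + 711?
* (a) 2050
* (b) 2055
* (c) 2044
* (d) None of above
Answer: d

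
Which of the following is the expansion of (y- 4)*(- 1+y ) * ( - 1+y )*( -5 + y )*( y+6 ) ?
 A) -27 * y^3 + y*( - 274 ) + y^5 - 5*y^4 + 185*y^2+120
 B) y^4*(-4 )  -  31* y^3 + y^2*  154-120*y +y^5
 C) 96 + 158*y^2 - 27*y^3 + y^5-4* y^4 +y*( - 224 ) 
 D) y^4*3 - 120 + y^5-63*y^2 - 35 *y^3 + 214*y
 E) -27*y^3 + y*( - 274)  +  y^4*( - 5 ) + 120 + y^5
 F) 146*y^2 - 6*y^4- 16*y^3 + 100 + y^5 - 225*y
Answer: A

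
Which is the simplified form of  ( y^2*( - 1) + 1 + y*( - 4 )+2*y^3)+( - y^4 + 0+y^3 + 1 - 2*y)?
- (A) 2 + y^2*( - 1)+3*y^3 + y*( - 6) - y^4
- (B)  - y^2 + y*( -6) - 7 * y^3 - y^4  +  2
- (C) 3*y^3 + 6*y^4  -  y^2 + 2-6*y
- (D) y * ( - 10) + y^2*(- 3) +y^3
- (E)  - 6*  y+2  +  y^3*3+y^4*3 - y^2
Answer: A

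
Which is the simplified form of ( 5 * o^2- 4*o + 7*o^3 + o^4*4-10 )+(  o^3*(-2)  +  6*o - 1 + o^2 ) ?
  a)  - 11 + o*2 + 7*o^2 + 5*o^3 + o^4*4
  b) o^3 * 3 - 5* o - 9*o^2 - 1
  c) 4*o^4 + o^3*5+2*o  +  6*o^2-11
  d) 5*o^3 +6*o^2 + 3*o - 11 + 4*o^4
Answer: c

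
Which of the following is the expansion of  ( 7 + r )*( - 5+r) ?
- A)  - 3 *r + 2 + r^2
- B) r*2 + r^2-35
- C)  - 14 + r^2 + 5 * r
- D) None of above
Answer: B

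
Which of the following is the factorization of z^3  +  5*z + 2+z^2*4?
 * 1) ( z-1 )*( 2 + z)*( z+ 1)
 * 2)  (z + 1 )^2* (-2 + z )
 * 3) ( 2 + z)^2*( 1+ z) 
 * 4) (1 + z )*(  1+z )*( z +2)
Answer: 4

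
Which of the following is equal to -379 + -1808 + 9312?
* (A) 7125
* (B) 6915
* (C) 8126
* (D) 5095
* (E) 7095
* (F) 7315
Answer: A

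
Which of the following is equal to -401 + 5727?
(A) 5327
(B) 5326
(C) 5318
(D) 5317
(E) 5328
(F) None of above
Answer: B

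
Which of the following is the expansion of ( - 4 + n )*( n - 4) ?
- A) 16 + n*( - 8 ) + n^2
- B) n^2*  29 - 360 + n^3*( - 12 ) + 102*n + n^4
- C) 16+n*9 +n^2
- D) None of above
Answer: A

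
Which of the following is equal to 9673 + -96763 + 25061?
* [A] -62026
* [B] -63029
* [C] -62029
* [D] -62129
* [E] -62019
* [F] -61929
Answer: C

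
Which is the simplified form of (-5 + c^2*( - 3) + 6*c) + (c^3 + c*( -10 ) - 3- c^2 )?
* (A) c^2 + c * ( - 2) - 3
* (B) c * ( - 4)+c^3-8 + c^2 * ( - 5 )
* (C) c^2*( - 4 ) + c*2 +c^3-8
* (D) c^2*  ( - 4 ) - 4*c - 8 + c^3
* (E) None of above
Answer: D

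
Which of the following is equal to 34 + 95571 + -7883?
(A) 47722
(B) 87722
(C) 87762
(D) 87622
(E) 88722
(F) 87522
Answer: B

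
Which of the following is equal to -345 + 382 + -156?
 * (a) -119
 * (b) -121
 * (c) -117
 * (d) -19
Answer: a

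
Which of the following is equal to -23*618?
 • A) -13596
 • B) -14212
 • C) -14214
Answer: C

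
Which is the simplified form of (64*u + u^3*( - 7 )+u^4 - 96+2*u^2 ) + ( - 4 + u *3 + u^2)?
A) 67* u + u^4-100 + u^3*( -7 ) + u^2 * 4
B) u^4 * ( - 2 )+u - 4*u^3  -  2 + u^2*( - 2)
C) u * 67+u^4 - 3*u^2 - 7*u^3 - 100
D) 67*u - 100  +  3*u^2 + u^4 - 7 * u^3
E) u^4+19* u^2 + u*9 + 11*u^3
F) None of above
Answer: D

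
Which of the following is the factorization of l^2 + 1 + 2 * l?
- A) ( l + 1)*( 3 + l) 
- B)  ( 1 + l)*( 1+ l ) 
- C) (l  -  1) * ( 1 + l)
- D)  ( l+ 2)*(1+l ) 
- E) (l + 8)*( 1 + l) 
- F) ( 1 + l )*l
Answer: B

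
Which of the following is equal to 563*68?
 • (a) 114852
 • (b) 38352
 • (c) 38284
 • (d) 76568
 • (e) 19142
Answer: c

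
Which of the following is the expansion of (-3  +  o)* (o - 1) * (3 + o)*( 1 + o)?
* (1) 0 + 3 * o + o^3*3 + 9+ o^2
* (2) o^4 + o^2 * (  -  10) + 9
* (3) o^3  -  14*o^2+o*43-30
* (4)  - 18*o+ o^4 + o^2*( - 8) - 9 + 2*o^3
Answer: 2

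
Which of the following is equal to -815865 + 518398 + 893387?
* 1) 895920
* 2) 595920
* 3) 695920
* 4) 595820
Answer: 2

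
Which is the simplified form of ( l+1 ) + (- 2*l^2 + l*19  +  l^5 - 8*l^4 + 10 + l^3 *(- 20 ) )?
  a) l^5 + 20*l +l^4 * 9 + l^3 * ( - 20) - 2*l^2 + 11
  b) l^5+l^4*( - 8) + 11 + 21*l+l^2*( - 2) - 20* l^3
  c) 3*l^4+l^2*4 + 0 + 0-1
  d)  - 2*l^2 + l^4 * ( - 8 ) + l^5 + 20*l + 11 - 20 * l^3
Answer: d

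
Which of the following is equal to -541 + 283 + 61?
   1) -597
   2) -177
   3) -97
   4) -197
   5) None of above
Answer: 4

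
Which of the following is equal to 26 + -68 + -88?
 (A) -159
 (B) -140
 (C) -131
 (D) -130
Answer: D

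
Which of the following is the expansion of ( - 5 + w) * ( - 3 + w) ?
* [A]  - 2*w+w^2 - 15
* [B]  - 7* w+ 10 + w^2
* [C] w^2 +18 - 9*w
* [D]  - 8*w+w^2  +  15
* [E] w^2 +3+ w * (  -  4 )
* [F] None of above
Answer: D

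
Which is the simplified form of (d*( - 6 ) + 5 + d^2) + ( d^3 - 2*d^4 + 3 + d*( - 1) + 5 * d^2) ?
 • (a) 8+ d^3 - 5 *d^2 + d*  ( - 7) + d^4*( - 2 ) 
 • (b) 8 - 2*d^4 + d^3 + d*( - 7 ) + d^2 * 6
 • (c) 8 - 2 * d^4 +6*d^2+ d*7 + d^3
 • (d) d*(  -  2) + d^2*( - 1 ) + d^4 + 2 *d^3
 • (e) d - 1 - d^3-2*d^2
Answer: b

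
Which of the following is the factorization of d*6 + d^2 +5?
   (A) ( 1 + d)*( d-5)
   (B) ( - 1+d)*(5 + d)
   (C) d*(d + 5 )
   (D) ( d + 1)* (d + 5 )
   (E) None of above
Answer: D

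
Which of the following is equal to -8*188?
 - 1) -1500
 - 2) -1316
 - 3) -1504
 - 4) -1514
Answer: 3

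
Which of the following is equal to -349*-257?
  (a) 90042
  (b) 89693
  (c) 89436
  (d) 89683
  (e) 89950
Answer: b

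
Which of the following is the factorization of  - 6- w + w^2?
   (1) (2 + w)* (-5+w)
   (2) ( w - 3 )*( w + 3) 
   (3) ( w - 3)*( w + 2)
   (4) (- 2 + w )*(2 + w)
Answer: 3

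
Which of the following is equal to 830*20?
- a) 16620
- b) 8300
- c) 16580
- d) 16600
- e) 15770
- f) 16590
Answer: d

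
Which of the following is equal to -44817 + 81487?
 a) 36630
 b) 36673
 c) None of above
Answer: c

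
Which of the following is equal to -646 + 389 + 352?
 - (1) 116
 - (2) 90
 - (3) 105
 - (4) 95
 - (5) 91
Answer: 4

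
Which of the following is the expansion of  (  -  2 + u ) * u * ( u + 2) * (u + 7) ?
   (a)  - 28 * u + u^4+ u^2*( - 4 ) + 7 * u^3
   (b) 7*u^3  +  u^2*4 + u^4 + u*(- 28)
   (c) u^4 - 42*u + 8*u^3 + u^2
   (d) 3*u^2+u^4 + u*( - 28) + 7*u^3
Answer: a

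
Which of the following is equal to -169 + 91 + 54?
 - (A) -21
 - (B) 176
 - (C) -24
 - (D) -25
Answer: C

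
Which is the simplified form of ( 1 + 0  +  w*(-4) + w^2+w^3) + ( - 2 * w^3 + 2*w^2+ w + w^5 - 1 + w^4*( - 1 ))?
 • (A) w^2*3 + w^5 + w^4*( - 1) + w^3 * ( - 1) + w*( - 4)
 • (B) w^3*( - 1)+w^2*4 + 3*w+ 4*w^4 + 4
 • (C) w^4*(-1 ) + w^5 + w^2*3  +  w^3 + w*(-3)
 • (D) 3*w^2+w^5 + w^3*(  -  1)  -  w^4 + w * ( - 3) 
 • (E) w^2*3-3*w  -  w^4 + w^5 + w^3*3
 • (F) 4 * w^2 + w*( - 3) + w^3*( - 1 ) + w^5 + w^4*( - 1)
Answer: D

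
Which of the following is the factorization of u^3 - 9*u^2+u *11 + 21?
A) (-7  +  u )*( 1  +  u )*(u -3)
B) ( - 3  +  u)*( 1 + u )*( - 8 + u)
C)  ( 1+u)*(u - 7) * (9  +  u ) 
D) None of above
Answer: A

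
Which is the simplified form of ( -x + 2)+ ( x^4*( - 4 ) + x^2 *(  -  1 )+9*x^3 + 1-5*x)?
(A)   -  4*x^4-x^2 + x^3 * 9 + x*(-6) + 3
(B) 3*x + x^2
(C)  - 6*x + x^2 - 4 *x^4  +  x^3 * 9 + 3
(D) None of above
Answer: A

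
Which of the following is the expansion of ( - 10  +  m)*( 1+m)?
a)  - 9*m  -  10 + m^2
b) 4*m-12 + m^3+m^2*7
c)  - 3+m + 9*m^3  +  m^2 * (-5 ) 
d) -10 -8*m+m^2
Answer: a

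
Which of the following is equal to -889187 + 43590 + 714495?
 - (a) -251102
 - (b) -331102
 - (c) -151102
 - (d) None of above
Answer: d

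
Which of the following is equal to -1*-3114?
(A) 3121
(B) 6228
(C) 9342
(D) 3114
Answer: D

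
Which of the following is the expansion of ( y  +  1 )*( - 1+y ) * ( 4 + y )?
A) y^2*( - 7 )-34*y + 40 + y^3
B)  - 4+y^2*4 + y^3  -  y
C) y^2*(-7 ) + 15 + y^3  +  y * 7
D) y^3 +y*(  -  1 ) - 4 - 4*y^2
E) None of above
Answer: B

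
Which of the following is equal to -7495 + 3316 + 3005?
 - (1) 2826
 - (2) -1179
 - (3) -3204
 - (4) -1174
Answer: 4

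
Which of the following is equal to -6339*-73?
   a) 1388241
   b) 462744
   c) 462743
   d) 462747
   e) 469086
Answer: d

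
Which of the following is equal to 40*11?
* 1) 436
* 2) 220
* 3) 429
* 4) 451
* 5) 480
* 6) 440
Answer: 6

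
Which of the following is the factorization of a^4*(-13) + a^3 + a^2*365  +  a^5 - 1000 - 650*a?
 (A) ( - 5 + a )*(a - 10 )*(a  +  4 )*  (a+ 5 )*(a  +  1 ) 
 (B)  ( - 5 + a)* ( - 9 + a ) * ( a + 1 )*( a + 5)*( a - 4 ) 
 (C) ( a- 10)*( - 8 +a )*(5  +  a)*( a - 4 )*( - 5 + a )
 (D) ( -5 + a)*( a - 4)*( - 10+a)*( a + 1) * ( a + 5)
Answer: D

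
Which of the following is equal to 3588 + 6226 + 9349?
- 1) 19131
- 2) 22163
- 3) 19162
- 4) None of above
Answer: 4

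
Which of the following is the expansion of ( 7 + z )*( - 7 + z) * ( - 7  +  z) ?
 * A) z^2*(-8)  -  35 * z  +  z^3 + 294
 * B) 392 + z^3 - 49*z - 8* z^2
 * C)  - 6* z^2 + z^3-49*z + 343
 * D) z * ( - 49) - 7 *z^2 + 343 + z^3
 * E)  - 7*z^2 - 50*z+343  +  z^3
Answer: D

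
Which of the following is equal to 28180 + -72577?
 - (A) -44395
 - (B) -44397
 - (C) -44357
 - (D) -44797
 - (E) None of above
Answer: B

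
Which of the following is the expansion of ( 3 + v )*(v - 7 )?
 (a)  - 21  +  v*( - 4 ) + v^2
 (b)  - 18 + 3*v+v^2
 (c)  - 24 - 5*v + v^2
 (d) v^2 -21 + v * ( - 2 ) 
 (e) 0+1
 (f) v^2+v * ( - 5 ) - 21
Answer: a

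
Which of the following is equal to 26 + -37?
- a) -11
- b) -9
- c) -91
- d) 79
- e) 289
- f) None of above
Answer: a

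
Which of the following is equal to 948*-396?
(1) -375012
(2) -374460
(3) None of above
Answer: 3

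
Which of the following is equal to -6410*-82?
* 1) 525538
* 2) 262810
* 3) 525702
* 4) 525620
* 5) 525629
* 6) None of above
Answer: 4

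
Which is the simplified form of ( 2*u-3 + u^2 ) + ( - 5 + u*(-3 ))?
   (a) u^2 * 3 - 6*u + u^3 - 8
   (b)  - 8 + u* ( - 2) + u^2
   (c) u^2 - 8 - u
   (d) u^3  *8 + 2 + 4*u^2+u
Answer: c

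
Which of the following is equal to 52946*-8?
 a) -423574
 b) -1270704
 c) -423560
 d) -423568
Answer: d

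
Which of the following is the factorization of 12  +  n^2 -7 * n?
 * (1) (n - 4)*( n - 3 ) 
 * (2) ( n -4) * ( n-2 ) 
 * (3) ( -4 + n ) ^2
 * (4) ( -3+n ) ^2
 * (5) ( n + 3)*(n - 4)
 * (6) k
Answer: 1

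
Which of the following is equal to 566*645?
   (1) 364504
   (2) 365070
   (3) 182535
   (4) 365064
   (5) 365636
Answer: 2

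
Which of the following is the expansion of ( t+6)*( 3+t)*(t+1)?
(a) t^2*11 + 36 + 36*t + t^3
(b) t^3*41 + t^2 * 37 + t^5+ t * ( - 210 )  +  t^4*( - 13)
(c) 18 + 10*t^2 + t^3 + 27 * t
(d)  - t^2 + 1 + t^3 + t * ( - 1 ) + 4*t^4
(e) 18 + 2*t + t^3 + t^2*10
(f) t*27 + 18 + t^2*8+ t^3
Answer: c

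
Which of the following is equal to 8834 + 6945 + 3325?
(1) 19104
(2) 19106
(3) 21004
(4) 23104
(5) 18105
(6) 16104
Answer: 1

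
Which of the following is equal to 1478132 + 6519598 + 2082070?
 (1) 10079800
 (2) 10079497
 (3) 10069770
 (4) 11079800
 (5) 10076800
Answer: 1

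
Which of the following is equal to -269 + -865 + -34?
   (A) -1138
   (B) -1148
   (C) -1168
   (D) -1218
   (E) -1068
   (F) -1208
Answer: C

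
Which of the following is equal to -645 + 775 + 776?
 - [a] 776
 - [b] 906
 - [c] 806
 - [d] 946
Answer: b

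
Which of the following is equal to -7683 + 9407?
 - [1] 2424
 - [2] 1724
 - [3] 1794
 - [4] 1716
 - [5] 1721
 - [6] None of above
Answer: 2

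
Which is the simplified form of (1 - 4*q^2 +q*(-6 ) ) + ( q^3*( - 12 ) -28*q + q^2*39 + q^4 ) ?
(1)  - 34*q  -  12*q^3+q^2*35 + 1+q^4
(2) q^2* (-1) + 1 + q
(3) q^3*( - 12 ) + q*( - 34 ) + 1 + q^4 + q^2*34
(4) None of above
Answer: 1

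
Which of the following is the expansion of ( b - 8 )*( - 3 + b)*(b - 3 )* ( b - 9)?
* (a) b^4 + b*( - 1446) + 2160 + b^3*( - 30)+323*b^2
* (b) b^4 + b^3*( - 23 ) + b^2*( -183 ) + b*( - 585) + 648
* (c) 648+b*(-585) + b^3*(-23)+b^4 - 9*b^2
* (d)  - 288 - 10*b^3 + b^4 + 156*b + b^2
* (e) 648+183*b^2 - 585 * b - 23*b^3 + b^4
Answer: e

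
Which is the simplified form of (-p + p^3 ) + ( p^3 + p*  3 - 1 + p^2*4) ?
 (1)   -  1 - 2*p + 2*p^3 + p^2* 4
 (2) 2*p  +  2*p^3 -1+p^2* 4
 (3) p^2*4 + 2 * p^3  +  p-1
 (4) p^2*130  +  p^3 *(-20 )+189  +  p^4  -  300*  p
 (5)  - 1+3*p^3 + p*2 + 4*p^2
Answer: 2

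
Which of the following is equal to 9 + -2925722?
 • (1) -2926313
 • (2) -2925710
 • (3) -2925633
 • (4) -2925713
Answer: 4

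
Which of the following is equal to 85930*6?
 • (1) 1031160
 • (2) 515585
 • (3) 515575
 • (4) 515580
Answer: 4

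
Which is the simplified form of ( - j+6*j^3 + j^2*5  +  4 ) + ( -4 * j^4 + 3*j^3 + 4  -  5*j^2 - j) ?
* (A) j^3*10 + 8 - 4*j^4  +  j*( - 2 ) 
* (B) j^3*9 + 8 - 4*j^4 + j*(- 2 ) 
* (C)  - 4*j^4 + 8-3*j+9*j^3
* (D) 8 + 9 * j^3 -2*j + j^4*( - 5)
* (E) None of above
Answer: B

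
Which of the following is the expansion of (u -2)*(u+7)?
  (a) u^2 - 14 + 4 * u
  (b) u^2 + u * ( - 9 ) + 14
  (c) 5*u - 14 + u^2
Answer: c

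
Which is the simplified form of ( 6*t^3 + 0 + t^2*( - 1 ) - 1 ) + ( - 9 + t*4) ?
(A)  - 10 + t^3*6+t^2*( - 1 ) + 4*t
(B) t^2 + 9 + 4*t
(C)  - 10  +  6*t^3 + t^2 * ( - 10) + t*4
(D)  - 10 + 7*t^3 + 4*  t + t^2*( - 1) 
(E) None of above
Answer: A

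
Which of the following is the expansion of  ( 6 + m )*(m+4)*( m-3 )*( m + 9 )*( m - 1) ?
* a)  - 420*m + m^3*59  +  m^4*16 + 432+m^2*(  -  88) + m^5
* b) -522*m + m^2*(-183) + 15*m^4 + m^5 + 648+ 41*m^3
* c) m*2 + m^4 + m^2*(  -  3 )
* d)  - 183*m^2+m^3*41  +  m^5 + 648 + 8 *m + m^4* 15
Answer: b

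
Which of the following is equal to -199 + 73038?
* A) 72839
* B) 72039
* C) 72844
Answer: A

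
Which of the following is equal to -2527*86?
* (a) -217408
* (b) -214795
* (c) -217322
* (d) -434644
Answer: c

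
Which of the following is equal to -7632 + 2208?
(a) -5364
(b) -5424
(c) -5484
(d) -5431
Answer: b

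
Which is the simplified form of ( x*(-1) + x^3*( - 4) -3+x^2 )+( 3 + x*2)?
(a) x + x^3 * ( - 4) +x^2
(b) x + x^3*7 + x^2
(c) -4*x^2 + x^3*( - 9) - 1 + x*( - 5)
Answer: a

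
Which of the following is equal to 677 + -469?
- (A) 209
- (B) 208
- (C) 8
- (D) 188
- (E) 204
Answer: B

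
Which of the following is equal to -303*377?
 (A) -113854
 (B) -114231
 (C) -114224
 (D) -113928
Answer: B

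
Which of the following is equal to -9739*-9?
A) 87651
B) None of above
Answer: A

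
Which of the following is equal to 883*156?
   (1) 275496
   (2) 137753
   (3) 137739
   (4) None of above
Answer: 4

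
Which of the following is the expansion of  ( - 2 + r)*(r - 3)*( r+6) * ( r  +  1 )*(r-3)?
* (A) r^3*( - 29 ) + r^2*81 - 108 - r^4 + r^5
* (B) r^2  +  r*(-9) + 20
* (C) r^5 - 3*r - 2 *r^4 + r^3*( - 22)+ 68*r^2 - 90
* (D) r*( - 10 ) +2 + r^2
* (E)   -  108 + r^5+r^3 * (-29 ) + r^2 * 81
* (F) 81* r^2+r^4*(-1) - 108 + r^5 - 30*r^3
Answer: A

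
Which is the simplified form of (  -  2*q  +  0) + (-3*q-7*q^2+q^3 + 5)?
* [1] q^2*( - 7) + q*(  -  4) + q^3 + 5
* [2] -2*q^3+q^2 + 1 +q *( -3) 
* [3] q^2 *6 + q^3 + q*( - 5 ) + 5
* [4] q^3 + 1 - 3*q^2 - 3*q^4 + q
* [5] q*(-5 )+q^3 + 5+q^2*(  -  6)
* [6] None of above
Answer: 6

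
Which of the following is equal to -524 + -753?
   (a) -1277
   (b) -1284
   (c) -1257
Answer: a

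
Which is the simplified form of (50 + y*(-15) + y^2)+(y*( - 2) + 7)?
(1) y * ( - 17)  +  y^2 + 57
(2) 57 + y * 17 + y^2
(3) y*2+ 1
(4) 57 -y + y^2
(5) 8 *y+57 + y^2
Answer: 1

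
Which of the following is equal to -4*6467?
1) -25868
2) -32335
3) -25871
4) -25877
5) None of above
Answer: 1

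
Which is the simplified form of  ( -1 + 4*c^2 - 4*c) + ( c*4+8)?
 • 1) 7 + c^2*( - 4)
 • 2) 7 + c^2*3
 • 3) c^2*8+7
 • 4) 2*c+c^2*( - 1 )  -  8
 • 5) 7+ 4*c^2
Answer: 5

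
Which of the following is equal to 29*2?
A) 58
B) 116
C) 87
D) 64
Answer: A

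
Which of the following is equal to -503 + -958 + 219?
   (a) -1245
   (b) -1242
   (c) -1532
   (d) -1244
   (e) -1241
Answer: b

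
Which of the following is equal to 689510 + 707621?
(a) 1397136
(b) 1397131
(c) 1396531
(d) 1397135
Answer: b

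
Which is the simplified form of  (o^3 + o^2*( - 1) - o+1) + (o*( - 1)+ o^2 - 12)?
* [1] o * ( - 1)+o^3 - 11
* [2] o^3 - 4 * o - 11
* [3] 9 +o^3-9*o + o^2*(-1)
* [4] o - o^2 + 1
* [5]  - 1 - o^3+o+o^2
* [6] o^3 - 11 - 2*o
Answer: 6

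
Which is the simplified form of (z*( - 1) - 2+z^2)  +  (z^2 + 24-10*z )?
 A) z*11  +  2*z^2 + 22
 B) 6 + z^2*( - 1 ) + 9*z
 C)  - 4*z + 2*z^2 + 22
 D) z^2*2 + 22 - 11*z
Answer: D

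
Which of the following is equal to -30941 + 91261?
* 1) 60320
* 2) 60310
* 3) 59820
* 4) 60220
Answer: 1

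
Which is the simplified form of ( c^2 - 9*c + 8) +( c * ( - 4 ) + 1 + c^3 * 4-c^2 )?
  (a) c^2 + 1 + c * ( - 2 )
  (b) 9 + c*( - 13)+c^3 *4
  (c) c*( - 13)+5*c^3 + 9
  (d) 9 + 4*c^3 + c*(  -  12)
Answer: b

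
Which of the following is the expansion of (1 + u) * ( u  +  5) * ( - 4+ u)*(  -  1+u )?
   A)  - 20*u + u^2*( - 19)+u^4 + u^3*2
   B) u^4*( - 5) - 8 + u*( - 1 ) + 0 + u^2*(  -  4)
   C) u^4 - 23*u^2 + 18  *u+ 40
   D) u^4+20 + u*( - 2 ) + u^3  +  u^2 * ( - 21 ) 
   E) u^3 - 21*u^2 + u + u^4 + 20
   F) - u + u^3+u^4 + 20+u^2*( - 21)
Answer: F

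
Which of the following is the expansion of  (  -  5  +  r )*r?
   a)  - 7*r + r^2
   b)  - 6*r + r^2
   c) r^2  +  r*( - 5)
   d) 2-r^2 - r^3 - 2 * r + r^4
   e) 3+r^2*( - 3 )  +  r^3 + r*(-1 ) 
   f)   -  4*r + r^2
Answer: c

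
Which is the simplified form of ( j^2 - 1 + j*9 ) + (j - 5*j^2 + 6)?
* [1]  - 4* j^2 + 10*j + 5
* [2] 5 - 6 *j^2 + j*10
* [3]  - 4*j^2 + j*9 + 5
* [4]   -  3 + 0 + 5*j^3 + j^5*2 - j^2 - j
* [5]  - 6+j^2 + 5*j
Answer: 1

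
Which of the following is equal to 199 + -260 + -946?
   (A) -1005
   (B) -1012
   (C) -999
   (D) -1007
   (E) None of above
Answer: D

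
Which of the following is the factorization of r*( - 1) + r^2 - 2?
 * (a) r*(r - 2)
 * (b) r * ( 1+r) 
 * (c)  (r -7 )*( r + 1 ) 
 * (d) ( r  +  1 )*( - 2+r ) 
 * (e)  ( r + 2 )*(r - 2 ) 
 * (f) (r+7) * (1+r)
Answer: d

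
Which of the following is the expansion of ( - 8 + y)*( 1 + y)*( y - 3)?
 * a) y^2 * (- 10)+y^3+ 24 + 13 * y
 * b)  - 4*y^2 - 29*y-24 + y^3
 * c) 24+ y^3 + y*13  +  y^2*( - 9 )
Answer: a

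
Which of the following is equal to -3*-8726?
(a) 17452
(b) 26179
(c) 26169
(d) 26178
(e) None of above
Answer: d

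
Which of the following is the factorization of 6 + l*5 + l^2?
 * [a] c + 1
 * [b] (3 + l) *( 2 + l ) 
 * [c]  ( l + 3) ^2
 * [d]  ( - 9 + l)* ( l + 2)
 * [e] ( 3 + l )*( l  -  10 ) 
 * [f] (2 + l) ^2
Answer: b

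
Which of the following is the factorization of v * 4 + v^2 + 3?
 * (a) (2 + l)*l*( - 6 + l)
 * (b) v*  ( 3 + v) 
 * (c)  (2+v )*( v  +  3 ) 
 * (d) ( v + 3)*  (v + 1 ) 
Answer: d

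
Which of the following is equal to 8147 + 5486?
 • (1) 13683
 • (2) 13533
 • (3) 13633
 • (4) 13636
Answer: 3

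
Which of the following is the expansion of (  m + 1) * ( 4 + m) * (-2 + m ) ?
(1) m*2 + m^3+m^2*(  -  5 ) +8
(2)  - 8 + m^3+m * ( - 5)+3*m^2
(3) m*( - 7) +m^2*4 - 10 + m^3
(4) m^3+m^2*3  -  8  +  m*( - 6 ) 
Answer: 4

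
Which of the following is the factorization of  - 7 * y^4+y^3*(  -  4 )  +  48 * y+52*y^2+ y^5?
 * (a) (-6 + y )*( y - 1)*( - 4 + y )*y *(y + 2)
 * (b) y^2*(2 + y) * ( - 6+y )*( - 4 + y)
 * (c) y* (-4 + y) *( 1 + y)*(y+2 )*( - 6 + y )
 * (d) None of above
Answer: c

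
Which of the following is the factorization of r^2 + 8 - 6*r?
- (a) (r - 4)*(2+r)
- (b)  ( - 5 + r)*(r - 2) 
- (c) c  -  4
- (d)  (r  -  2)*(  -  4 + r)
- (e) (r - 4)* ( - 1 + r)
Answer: d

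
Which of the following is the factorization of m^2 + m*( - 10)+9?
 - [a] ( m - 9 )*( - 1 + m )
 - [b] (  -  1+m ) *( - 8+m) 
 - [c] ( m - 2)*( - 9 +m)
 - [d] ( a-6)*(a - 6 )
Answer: a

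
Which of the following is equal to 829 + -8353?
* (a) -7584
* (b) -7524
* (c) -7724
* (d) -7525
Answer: b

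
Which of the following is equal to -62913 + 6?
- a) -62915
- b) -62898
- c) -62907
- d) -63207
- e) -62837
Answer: c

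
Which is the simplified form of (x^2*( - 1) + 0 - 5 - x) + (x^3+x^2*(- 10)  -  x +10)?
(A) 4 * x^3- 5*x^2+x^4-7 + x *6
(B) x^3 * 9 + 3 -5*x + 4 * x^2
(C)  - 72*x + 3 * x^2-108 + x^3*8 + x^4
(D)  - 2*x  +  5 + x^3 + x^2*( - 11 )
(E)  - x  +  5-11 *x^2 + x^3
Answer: D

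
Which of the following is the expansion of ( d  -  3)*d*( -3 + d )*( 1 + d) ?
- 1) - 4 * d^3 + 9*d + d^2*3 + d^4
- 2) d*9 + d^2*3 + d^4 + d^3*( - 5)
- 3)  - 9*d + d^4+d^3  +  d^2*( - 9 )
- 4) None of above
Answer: 2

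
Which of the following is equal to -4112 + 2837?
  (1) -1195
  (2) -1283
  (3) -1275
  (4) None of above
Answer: 3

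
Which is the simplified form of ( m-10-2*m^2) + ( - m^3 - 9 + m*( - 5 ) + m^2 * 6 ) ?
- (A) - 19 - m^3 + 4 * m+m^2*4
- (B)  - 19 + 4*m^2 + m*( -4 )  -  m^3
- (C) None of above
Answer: B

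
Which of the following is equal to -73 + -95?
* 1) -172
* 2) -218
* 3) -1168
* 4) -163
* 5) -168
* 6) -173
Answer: 5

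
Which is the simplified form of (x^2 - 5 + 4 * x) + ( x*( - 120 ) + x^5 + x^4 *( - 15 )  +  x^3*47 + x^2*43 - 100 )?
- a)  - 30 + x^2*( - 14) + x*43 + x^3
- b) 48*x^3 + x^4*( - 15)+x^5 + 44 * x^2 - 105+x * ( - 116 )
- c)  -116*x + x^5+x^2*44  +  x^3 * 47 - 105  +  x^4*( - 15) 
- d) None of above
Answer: c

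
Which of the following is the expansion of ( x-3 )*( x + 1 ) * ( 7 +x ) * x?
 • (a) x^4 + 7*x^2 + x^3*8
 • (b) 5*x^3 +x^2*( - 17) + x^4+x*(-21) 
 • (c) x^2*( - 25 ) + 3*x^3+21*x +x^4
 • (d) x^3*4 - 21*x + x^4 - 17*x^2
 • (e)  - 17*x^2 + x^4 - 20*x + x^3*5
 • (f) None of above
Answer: b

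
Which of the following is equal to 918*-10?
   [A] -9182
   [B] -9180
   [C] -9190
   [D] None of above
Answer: B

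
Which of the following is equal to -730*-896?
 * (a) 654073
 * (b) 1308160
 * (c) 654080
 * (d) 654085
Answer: c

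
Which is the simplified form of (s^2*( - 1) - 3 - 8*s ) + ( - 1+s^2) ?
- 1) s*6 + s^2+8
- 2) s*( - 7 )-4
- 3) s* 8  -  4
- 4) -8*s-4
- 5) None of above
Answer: 4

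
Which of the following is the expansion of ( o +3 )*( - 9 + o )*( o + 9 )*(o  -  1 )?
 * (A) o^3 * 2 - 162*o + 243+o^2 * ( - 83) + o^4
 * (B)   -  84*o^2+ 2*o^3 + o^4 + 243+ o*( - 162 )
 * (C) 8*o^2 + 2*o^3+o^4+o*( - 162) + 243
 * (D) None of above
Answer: B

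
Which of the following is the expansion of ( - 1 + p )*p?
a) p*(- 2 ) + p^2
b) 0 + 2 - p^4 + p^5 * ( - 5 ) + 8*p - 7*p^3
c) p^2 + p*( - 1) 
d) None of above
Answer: c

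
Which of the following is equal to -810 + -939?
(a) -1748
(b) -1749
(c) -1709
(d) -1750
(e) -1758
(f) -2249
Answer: b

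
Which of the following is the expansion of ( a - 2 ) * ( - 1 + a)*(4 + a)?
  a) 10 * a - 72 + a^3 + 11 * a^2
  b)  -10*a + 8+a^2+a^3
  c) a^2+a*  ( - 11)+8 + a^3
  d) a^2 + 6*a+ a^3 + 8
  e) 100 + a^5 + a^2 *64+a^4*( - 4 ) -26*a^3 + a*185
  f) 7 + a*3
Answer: b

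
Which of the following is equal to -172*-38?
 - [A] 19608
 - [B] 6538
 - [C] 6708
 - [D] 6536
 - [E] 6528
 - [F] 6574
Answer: D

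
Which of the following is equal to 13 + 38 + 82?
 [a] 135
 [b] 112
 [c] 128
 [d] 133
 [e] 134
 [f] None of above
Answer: d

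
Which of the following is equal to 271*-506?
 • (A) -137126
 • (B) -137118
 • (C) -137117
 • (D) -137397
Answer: A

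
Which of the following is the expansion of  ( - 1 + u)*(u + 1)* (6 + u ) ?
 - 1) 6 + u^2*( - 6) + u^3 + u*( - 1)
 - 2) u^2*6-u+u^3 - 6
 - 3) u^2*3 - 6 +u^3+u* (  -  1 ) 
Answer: 2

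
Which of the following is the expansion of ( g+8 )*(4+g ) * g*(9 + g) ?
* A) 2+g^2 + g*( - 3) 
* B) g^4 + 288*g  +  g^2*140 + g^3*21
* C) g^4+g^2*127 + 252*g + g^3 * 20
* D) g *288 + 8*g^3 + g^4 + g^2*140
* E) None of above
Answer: B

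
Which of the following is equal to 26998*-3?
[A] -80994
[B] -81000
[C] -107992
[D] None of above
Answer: A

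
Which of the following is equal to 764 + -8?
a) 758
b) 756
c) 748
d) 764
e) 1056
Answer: b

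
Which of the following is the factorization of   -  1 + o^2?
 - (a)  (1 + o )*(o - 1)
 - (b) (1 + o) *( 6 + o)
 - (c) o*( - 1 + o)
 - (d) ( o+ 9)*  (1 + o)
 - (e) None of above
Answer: a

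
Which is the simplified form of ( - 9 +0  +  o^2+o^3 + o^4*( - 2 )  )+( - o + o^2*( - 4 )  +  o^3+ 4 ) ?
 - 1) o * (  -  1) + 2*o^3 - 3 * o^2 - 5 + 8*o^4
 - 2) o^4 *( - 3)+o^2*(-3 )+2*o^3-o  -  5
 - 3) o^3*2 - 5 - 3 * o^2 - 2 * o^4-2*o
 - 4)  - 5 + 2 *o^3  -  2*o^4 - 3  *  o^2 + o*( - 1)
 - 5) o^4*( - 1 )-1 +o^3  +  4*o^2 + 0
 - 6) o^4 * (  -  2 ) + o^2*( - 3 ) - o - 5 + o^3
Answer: 4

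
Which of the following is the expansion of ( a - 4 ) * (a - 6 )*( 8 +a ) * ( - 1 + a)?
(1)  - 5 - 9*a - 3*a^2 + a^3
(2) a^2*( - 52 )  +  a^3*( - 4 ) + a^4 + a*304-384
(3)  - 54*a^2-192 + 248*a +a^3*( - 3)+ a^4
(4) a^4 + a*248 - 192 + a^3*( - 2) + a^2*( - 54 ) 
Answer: 3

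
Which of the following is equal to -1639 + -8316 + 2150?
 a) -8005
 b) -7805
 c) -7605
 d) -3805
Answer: b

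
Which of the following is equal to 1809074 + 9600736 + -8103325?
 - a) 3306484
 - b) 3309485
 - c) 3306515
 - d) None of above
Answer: d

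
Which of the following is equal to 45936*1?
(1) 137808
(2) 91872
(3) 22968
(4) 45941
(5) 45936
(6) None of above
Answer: 5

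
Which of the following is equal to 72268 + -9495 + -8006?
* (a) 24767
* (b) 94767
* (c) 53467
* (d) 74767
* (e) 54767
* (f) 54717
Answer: e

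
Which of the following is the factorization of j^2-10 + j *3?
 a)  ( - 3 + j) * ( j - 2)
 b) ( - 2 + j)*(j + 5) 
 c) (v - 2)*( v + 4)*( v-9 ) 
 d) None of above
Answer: b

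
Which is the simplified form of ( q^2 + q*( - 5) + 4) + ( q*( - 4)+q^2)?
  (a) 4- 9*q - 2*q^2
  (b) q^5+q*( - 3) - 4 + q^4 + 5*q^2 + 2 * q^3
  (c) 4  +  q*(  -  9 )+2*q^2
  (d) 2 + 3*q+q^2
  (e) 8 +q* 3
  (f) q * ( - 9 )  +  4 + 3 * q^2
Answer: c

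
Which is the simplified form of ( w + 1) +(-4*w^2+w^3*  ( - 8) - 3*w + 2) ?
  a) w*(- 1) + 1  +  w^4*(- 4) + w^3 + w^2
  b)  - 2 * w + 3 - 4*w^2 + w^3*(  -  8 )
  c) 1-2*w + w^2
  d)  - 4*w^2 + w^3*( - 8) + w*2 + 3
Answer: b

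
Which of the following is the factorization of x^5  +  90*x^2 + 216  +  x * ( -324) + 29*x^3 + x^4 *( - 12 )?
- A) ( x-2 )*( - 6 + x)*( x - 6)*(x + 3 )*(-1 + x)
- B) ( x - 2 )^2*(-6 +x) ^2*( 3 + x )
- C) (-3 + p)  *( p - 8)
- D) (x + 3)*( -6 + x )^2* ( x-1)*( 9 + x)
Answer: A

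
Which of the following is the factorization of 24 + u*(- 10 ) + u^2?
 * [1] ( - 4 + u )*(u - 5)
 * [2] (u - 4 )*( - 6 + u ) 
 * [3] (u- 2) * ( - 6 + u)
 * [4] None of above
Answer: 2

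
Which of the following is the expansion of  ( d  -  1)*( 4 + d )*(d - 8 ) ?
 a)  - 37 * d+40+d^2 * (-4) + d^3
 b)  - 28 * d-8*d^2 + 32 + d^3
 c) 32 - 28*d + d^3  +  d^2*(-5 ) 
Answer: c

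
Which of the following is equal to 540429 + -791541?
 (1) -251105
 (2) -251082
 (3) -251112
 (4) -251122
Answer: 3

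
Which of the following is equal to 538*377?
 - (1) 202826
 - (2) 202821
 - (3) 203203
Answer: 1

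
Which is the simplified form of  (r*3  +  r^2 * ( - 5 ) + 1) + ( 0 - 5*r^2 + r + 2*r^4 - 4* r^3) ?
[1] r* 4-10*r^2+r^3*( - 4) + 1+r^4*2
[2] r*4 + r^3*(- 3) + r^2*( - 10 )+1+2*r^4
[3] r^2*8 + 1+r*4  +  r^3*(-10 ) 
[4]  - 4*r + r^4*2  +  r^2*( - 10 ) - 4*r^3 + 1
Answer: 1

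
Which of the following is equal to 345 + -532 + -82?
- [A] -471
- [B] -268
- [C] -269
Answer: C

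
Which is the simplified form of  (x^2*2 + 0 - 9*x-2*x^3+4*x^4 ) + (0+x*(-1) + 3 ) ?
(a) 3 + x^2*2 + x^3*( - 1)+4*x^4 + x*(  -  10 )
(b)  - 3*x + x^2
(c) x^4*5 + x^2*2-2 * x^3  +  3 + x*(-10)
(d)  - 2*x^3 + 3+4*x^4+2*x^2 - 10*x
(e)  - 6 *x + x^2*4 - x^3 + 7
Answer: d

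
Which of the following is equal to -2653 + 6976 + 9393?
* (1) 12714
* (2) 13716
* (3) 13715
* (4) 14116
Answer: 2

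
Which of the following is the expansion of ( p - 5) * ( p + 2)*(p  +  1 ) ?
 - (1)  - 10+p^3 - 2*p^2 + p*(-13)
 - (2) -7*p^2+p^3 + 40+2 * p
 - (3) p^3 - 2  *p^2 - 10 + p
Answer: 1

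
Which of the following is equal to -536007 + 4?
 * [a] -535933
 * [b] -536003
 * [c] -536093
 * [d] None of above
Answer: b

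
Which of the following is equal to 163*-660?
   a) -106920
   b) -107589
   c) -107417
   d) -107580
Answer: d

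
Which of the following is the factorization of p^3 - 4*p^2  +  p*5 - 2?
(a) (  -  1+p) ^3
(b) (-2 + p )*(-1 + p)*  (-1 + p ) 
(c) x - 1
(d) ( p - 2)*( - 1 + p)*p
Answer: b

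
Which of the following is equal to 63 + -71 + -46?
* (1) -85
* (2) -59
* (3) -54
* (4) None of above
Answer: 3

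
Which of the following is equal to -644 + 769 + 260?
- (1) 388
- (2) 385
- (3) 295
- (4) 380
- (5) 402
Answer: 2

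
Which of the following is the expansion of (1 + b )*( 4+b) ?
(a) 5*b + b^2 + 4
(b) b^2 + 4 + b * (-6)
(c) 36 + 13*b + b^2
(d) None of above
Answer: a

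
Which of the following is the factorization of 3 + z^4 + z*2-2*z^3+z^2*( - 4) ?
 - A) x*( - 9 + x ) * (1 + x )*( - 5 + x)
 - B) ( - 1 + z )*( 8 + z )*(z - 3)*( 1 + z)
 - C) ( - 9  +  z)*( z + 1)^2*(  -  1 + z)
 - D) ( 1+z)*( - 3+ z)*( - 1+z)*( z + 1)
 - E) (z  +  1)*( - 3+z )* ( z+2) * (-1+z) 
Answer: D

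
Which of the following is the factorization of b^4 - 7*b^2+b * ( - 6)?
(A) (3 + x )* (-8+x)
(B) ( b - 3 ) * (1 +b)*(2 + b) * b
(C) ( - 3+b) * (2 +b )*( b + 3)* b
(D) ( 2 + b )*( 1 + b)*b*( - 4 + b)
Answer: B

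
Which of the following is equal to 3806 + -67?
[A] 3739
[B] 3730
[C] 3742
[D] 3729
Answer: A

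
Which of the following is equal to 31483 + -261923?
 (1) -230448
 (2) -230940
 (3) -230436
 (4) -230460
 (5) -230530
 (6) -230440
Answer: 6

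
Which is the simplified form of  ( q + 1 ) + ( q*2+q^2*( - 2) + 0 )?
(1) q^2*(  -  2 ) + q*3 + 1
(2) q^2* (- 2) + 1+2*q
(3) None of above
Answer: 1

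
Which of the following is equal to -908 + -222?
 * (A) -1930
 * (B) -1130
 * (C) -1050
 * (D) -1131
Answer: B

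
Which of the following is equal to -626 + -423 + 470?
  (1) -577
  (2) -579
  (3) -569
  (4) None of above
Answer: 2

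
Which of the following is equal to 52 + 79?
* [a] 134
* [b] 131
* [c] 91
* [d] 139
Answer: b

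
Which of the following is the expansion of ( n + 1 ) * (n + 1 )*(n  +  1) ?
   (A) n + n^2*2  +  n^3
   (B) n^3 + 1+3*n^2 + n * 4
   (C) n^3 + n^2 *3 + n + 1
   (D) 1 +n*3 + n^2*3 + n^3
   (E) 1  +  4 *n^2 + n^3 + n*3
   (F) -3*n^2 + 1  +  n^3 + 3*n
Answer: D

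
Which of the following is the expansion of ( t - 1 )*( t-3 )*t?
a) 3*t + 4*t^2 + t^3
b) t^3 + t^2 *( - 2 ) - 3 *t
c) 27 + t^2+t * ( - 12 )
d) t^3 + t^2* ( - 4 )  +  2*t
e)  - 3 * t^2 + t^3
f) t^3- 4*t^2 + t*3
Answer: f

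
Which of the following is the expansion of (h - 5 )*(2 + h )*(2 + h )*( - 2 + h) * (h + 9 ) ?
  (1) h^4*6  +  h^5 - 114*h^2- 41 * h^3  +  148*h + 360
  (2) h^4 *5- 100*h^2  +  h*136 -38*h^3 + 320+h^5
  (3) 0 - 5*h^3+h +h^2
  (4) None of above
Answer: 1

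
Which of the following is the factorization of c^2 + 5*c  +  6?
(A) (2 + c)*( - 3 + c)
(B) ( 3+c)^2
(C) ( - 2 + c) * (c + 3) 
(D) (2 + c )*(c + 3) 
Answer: D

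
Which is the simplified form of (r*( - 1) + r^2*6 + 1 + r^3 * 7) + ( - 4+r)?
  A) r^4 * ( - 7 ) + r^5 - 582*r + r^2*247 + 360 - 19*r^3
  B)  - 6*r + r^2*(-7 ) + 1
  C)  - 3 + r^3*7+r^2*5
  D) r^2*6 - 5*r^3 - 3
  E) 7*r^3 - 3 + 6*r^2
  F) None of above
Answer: E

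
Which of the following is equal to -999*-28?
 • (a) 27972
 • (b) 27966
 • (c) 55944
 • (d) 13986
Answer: a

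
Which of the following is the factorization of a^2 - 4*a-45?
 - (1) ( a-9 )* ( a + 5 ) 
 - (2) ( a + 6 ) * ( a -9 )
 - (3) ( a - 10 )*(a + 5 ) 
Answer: 1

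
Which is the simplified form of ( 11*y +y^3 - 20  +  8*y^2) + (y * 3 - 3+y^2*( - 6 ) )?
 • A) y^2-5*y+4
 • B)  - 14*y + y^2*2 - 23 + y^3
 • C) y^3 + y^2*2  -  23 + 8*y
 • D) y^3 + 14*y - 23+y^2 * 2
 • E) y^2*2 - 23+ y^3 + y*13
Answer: D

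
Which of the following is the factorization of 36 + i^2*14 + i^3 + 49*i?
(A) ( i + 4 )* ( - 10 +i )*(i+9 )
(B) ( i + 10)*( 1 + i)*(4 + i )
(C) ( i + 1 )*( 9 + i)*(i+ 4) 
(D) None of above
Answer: C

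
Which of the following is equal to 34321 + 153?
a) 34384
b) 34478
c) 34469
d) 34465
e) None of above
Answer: e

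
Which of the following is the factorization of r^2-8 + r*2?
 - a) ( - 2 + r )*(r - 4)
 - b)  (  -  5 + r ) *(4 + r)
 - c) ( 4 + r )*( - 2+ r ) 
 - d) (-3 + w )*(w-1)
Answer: c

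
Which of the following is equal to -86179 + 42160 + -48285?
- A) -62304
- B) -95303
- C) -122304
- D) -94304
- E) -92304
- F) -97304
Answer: E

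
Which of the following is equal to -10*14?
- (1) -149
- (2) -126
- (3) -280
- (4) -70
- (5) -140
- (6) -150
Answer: 5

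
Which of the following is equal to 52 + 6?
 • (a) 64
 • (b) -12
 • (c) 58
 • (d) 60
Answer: c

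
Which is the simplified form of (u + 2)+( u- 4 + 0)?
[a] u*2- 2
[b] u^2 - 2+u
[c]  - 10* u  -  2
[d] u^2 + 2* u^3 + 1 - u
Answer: a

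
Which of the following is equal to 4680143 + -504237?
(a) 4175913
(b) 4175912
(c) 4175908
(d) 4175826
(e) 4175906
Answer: e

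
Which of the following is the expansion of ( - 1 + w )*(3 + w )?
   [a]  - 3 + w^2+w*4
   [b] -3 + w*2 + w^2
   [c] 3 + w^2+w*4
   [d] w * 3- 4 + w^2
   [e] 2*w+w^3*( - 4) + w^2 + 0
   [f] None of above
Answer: b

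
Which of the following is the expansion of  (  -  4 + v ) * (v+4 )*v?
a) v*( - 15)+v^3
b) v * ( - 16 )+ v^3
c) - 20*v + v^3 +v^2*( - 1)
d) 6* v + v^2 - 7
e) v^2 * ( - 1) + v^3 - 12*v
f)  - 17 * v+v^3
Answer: b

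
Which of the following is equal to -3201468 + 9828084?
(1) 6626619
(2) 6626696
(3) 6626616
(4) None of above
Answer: 3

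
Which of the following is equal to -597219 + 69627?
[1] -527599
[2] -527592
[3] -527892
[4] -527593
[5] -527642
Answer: 2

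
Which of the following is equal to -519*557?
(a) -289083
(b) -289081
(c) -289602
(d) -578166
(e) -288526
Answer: a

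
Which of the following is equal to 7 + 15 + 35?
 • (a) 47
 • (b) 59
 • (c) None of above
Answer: c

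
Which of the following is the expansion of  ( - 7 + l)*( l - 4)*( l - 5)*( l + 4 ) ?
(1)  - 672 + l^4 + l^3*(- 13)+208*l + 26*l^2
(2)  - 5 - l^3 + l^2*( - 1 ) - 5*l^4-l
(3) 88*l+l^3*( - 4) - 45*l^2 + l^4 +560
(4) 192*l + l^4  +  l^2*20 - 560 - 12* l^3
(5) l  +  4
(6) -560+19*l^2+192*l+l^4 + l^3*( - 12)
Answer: 6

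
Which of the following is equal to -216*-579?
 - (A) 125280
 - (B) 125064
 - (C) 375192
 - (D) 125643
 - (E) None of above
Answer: B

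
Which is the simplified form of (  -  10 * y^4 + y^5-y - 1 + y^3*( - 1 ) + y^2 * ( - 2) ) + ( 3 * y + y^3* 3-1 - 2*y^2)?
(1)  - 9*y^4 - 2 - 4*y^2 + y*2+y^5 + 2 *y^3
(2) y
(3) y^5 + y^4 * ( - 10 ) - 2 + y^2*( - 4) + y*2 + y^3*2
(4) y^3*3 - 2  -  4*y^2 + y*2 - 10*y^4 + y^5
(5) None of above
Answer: 3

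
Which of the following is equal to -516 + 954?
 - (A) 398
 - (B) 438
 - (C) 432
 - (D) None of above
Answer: B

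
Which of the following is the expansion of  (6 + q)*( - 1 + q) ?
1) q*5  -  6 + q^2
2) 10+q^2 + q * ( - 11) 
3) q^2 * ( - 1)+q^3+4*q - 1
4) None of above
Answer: 1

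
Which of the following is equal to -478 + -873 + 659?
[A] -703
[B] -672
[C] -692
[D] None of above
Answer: C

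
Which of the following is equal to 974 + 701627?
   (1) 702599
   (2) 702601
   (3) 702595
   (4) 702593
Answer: 2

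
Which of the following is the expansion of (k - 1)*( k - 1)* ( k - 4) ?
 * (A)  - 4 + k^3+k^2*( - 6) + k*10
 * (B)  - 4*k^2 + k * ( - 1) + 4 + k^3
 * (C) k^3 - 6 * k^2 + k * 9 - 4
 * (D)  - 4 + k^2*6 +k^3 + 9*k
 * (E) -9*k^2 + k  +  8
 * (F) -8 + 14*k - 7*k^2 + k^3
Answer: C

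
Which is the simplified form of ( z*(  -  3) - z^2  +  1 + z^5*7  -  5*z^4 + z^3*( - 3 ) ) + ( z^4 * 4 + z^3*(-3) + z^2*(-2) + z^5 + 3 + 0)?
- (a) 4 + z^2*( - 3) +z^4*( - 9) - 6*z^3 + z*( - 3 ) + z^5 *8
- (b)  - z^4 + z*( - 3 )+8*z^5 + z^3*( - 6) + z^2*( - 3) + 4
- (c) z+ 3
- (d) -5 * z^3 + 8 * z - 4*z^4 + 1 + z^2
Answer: b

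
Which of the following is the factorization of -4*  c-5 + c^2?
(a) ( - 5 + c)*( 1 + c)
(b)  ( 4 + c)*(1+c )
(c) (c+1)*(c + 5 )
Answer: a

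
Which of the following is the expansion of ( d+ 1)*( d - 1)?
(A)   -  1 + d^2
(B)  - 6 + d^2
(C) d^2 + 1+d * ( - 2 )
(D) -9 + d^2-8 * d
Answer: A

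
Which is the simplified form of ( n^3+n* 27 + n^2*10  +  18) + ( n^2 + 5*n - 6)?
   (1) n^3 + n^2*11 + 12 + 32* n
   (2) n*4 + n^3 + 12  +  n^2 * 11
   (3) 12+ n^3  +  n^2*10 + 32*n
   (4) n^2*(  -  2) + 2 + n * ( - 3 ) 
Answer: 1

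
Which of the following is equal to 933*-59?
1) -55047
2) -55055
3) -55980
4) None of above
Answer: 1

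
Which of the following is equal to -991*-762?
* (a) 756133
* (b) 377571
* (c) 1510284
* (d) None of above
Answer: d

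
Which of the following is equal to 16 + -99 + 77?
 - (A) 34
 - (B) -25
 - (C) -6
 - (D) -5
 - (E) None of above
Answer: C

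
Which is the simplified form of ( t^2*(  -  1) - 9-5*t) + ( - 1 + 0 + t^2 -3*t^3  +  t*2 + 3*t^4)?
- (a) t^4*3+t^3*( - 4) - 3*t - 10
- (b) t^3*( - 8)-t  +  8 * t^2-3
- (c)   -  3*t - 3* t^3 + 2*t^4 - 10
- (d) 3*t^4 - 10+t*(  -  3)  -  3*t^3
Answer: d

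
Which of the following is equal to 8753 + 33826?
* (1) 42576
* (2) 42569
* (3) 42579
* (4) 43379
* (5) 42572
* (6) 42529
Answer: 3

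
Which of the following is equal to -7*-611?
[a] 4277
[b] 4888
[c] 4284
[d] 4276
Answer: a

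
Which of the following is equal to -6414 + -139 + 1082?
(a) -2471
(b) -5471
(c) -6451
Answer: b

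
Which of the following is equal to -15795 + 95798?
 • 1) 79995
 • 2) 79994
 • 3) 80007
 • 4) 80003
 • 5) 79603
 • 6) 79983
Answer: 4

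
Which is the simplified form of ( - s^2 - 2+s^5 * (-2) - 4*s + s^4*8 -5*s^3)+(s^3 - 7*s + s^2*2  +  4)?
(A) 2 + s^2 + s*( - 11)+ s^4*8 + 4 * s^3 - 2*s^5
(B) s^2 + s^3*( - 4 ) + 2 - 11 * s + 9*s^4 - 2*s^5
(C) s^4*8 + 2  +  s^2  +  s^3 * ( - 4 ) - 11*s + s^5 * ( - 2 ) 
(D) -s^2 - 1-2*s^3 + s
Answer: C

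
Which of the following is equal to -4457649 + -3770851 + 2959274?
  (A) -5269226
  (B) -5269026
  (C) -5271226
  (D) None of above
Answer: A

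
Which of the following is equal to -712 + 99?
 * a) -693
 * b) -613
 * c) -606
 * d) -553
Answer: b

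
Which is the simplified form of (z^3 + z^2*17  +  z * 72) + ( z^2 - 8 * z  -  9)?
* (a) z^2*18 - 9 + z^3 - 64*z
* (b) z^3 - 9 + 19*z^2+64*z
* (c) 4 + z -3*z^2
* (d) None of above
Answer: d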